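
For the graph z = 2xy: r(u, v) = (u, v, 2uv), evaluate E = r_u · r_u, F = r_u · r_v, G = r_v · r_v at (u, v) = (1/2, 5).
E = 101;  F = 10;  G = 2

Partials: r_u = (1, 0, 2*v), r_v = (0, 1, 2*u). As functions of (u, v):
  E = r_u · r_u = 4*v^2 + 1,
  F = r_u · r_v = 4*u*v,
  G = r_v · r_v = 4*u^2 + 1.
Evaluating at (u, v) = (1/2, 5): E = 101, F = 10, G = 2.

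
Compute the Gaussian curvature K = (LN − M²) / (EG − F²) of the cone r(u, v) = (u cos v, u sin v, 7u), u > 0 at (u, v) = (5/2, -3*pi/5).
K = 0

Coefficients of the first fundamental form: E = 50, F = 0, G = u^2.
Coefficients of the second fundamental form: L = 0, M = 0, N = 7*sqrt(2)*u^2/(10*Abs(u)).
Assemble K = (LN − M²)/(EG − F²) = 0. At (u, v) = (5/2, -3*pi/5): K = 0.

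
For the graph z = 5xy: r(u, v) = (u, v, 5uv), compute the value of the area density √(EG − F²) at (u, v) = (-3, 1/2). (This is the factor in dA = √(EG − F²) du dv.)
√(EG − F²)|_{(-3, 1/2)} = sqrt(929)/2

E = 25*v^2 + 1, F = 25*u*v, G = 25*u^2 + 1, so EG − F² = 25*u^2 + 25*v^2 + 1. Taking the positive square root: √(EG − F²) = sqrt(25*u^2 + 25*v^2 + 1). At (u, v) = (-3, 1/2): sqrt(929)/2.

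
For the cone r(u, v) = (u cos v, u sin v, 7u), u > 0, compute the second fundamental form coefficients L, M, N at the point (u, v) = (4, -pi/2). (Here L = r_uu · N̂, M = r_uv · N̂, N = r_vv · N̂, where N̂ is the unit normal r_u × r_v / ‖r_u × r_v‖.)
L = 0;  M = 0;  N = 14*sqrt(2)/5

Compute the unit normal N̂(u, v) = (-7*sqrt(2)*u*cos(v)/(10*Abs(u)), -7*sqrt(2)*u*sin(v)/(10*Abs(u)), sqrt(2)*u/(10*Abs(u))), and the second partials r_uu, r_uv, r_vv. Take dot products:
  L(u, v) = r_uu · N̂ = 0,
  M(u, v) = r_uv · N̂ = 0,
  N(u, v) = r_vv · N̂ = 7*sqrt(2)*u^2/(10*Abs(u)).
Evaluating at (u, v) = (4, -pi/2):
  L = 0, M = 0, N = 14*sqrt(2)/5.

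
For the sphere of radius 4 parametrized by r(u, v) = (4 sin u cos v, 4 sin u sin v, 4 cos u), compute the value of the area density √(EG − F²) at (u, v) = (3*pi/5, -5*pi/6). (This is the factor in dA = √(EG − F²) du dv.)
√(EG − F²)|_{(3*pi/5, -5*pi/6)} = 4*sqrt(2*sqrt(5) + 10)

E = 16, F = 0, G = 16*sin(u)^2, so EG − F² = 256*sin(u)^2. Taking the positive square root: √(EG − F²) = 16*Abs(sin(u)). At (u, v) = (3*pi/5, -5*pi/6): 4*sqrt(2*sqrt(5) + 10).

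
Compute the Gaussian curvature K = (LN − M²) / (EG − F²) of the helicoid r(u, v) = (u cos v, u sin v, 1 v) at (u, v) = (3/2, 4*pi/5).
K = -16/169

Coefficients of the first fundamental form: E = 1, F = 0, G = u^2 + 1.
Coefficients of the second fundamental form: L = 0, M = -1/sqrt(u^2 + 1), N = 0.
Assemble K = (LN − M²)/(EG − F²) = -1/(u^2 + 1)^2. At (u, v) = (3/2, 4*pi/5): K = -16/169.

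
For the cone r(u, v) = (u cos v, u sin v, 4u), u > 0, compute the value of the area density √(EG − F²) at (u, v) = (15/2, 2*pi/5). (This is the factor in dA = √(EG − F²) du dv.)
√(EG − F²)|_{(15/2, 2*pi/5)} = 15*sqrt(17)/2

E = 17, F = 0, G = u^2, so EG − F² = 17*u^2. Taking the positive square root: √(EG − F²) = sqrt(17)*Abs(u). At (u, v) = (15/2, 2*pi/5): 15*sqrt(17)/2.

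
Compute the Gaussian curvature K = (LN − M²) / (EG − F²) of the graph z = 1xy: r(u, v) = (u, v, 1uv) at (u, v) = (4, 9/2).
K = -16/22201

Coefficients of the first fundamental form: E = v^2 + 1, F = u*v, G = u^2 + 1.
Coefficients of the second fundamental form: L = 0, M = 1/sqrt(u^2 + v^2 + 1), N = 0.
Assemble K = (LN − M²)/(EG − F²) = 1/((u^2*v^2 - (u^2 + 1)*(v^2 + 1))*(u^2 + v^2 + 1)). At (u, v) = (4, 9/2): K = -16/22201.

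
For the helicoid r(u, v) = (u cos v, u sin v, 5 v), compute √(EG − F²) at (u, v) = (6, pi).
√(EG − F²)|_{(6, pi)} = sqrt(61)

E = 1, F = 0, G = u^2 + 25; EG − F² = u^2 + 25; √(EG − F²) = sqrt(u^2 + 25). At the given point: sqrt(61).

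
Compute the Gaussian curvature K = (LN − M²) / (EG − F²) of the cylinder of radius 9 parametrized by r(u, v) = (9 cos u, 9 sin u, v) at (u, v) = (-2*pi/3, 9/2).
K = 0

Coefficients of the first fundamental form: E = 81, F = 0, G = 1.
Coefficients of the second fundamental form: L = -9, M = 0, N = 0.
Assemble K = (LN − M²)/(EG − F²) = 0. At (u, v) = (-2*pi/3, 9/2): K = 0.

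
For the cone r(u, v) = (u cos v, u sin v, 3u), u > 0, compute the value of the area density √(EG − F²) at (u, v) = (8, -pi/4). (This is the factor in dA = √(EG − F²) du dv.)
√(EG − F²)|_{(8, -pi/4)} = 8*sqrt(10)

E = 10, F = 0, G = u^2, so EG − F² = 10*u^2. Taking the positive square root: √(EG − F²) = sqrt(10)*Abs(u). At (u, v) = (8, -pi/4): 8*sqrt(10).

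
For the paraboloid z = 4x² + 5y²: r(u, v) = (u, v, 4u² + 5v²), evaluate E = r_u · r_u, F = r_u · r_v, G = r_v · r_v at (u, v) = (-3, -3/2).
E = 577;  F = 360;  G = 226

Partials: r_u = (1, 0, 8*u), r_v = (0, 1, 10*v). As functions of (u, v):
  E = r_u · r_u = 64*u^2 + 1,
  F = r_u · r_v = 80*u*v,
  G = r_v · r_v = 100*v^2 + 1.
Evaluating at (u, v) = (-3, -3/2): E = 577, F = 360, G = 226.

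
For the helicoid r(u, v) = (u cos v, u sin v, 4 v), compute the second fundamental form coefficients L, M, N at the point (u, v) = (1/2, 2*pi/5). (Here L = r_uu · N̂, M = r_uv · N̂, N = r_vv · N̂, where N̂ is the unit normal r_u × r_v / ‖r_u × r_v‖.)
L = 0;  M = -8*sqrt(65)/65;  N = 0

Compute the unit normal N̂(u, v) = (4*sin(v)/sqrt(u^2 + 16), -4*cos(v)/sqrt(u^2 + 16), u/sqrt(u^2 + 16)), and the second partials r_uu, r_uv, r_vv. Take dot products:
  L(u, v) = r_uu · N̂ = 0,
  M(u, v) = r_uv · N̂ = -4/sqrt(u^2 + 16),
  N(u, v) = r_vv · N̂ = 0.
Evaluating at (u, v) = (1/2, 2*pi/5):
  L = 0, M = -8*sqrt(65)/65, N = 0.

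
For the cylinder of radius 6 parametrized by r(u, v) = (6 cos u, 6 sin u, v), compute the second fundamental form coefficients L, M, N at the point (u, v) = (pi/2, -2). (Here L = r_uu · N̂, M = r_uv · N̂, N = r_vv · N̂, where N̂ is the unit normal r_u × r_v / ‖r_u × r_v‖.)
L = -6;  M = 0;  N = 0

Compute the unit normal N̂(u, v) = (cos(u), sin(u), 0), and the second partials r_uu, r_uv, r_vv. Take dot products:
  L(u, v) = r_uu · N̂ = -6,
  M(u, v) = r_uv · N̂ = 0,
  N(u, v) = r_vv · N̂ = 0.
Evaluating at (u, v) = (pi/2, -2):
  L = -6, M = 0, N = 0.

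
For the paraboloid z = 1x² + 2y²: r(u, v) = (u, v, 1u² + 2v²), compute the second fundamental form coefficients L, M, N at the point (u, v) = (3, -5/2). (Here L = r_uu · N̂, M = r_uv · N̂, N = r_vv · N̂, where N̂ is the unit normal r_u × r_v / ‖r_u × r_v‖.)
L = 2*sqrt(137)/137;  M = 0;  N = 4*sqrt(137)/137

Compute the unit normal N̂(u, v) = (-2*u/sqrt(4*u^2 + 16*v^2 + 1), -4*v/sqrt(4*u^2 + 16*v^2 + 1), 1/sqrt(4*u^2 + 16*v^2 + 1)), and the second partials r_uu, r_uv, r_vv. Take dot products:
  L(u, v) = r_uu · N̂ = 2/sqrt(4*u^2 + 16*v^2 + 1),
  M(u, v) = r_uv · N̂ = 0,
  N(u, v) = r_vv · N̂ = 4/sqrt(4*u^2 + 16*v^2 + 1).
Evaluating at (u, v) = (3, -5/2):
  L = 2*sqrt(137)/137, M = 0, N = 4*sqrt(137)/137.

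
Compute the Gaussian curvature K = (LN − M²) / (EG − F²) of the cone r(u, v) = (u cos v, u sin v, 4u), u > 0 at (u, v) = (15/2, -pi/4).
K = 0

Coefficients of the first fundamental form: E = 17, F = 0, G = u^2.
Coefficients of the second fundamental form: L = 0, M = 0, N = 4*sqrt(17)*u^2/(17*Abs(u)).
Assemble K = (LN − M²)/(EG − F²) = 0. At (u, v) = (15/2, -pi/4): K = 0.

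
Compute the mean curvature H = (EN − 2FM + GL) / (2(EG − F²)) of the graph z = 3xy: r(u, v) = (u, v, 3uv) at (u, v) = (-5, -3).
H = -405*sqrt(307)/94249

With E = 9*v^2 + 1, F = 9*u*v, G = 9*u^2 + 1, L = 0, M = 3/sqrt(9*u^2 + 9*v^2 + 1), N = 0, assemble
  H = (EN − 2FM + GL) / (2(EG − F²)) = -27*u*v/(9*u^2 + 9*v^2 + 1)^(3/2).
At (u, v) = (-5, -3): H = -405*sqrt(307)/94249.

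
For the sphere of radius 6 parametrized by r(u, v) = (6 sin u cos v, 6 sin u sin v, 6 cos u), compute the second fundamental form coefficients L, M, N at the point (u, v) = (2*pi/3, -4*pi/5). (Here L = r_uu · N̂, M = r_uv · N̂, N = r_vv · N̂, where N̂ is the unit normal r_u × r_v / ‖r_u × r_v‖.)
L = -6;  M = 0;  N = -9/2

Compute the unit normal N̂(u, v) = (sin(u)^2*cos(v)/Abs(sin(u)), sin(u)^2*sin(v)/Abs(sin(u)), sin(2*u)/(2*Abs(sin(u)))), and the second partials r_uu, r_uv, r_vv. Take dot products:
  L(u, v) = r_uu · N̂ = -6*sin(u)/Abs(sin(u)),
  M(u, v) = r_uv · N̂ = 0,
  N(u, v) = r_vv · N̂ = -6*sin(u)^3/Abs(sin(u)).
Evaluating at (u, v) = (2*pi/3, -4*pi/5):
  L = -6, M = 0, N = -9/2.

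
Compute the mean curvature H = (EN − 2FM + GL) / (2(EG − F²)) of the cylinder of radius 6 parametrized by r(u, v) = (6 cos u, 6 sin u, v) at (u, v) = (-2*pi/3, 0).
H = -1/12

With E = 36, F = 0, G = 1, L = -6, M = 0, N = 0, assemble
  H = (EN − 2FM + GL) / (2(EG − F²)) = -1/12.
At (u, v) = (-2*pi/3, 0): H = -1/12.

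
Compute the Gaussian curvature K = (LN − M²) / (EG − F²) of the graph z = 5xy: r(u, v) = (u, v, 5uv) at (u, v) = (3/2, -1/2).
K = -100/16129

Coefficients of the first fundamental form: E = 25*v^2 + 1, F = 25*u*v, G = 25*u^2 + 1.
Coefficients of the second fundamental form: L = 0, M = 5/sqrt(25*u^2 + 25*v^2 + 1), N = 0.
Assemble K = (LN − M²)/(EG − F²) = -25/(625*u^4 + 1250*u^2*v^2 + 50*u^2 + 625*v^4 + 50*v^2 + 1). At (u, v) = (3/2, -1/2): K = -100/16129.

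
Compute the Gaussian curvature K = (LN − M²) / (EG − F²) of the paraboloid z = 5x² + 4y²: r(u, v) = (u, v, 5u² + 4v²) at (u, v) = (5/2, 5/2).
K = 20/263169

Coefficients of the first fundamental form: E = 100*u^2 + 1, F = 80*u*v, G = 64*v^2 + 1.
Coefficients of the second fundamental form: L = 10/sqrt(100*u^2 + 64*v^2 + 1), M = 0, N = 8/sqrt(100*u^2 + 64*v^2 + 1).
Assemble K = (LN − M²)/(EG − F²) = 80/(10000*u^4 + 12800*u^2*v^2 + 200*u^2 + 4096*v^4 + 128*v^2 + 1). At (u, v) = (5/2, 5/2): K = 20/263169.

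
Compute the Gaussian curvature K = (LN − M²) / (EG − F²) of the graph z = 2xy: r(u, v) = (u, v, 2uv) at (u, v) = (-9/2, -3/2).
K = -4/8281

Coefficients of the first fundamental form: E = 4*v^2 + 1, F = 4*u*v, G = 4*u^2 + 1.
Coefficients of the second fundamental form: L = 0, M = 2/sqrt(4*u^2 + 4*v^2 + 1), N = 0.
Assemble K = (LN − M²)/(EG − F²) = -4/(16*u^4 + 32*u^2*v^2 + 8*u^2 + 16*v^4 + 8*v^2 + 1). At (u, v) = (-9/2, -3/2): K = -4/8281.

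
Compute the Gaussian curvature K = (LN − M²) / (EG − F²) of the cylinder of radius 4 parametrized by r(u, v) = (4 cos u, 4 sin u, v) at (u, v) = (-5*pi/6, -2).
K = 0

Coefficients of the first fundamental form: E = 16, F = 0, G = 1.
Coefficients of the second fundamental form: L = -4, M = 0, N = 0.
Assemble K = (LN − M²)/(EG − F²) = 0. At (u, v) = (-5*pi/6, -2): K = 0.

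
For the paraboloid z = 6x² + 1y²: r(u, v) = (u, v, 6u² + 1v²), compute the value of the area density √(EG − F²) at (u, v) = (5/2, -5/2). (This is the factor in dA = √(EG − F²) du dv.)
√(EG − F²)|_{(5/2, -5/2)} = sqrt(926)

E = 144*u^2 + 1, F = 24*u*v, G = 4*v^2 + 1, so EG − F² = 144*u^2 + 4*v^2 + 1. Taking the positive square root: √(EG − F²) = sqrt(144*u^2 + 4*v^2 + 1). At (u, v) = (5/2, -5/2): sqrt(926).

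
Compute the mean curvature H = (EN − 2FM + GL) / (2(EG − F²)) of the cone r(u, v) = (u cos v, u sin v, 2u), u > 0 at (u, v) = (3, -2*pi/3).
H = sqrt(5)/15

With E = 5, F = 0, G = u^2, L = 0, M = 0, N = 2*sqrt(5)*u^2/(5*Abs(u)), assemble
  H = (EN − 2FM + GL) / (2(EG − F²)) = sqrt(5)/(5*Abs(u)).
At (u, v) = (3, -2*pi/3): H = sqrt(5)/15.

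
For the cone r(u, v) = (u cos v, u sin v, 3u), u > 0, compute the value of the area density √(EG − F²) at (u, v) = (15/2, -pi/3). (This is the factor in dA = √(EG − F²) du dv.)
√(EG − F²)|_{(15/2, -pi/3)} = 15*sqrt(10)/2

E = 10, F = 0, G = u^2, so EG − F² = 10*u^2. Taking the positive square root: √(EG − F²) = sqrt(10)*Abs(u). At (u, v) = (15/2, -pi/3): 15*sqrt(10)/2.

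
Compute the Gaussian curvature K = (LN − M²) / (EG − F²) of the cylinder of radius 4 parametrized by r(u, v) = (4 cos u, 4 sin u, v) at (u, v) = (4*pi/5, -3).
K = 0

Coefficients of the first fundamental form: E = 16, F = 0, G = 1.
Coefficients of the second fundamental form: L = -4, M = 0, N = 0.
Assemble K = (LN − M²)/(EG − F²) = 0. At (u, v) = (4*pi/5, -3): K = 0.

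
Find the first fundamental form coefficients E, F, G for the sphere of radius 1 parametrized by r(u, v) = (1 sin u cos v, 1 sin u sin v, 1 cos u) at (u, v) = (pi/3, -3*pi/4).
E = 1;  F = 0;  G = 3/4

Partials: r_u = (cos(u)*cos(v), sin(v)*cos(u), -sin(u)), r_v = (-sin(u)*sin(v), sin(u)*cos(v), 0). As functions of (u, v):
  E = r_u · r_u = 1,
  F = r_u · r_v = 0,
  G = r_v · r_v = sin(u)^2.
Evaluating at (u, v) = (pi/3, -3*pi/4): E = 1, F = 0, G = 3/4.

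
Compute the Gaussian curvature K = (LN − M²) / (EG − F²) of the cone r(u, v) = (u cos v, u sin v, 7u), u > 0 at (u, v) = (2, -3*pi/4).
K = 0

Coefficients of the first fundamental form: E = 50, F = 0, G = u^2.
Coefficients of the second fundamental form: L = 0, M = 0, N = 7*sqrt(2)*u^2/(10*Abs(u)).
Assemble K = (LN − M²)/(EG − F²) = 0. At (u, v) = (2, -3*pi/4): K = 0.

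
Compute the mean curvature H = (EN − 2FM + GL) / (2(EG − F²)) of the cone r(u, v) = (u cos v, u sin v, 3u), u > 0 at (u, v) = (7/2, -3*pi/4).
H = 3*sqrt(10)/70

With E = 10, F = 0, G = u^2, L = 0, M = 0, N = 3*sqrt(10)*u^2/(10*Abs(u)), assemble
  H = (EN − 2FM + GL) / (2(EG − F²)) = 3*sqrt(10)/(20*Abs(u)).
At (u, v) = (7/2, -3*pi/4): H = 3*sqrt(10)/70.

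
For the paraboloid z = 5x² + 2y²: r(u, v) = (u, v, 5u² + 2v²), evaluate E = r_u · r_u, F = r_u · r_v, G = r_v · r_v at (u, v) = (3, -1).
E = 901;  F = -120;  G = 17

Partials: r_u = (1, 0, 10*u), r_v = (0, 1, 4*v). As functions of (u, v):
  E = r_u · r_u = 100*u^2 + 1,
  F = r_u · r_v = 40*u*v,
  G = r_v · r_v = 16*v^2 + 1.
Evaluating at (u, v) = (3, -1): E = 901, F = -120, G = 17.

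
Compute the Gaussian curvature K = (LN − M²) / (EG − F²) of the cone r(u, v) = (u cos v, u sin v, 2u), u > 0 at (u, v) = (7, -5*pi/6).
K = 0

Coefficients of the first fundamental form: E = 5, F = 0, G = u^2.
Coefficients of the second fundamental form: L = 0, M = 0, N = 2*sqrt(5)*u^2/(5*Abs(u)).
Assemble K = (LN − M²)/(EG − F²) = 0. At (u, v) = (7, -5*pi/6): K = 0.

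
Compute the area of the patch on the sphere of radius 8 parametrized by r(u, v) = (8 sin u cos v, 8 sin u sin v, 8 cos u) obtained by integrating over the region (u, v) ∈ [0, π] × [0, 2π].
Area = 256*pi

Area = ∫∫ √(EG − F²) du dv with √(EG − F²) = 64*Abs(sin(u)). Integrating over [0, π] × [0, 2π] gives 256*pi.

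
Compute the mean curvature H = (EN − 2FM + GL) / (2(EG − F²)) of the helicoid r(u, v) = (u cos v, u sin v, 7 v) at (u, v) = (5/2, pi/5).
H = 0

With E = 1, F = 0, G = u^2 + 49, L = 0, M = -7/sqrt(u^2 + 49), N = 0, assemble
  H = (EN − 2FM + GL) / (2(EG − F²)) = 0.
At (u, v) = (5/2, pi/5): H = 0.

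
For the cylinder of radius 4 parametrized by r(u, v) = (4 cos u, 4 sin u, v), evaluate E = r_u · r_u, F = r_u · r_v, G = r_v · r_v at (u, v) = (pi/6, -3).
E = 16;  F = 0;  G = 1

Partials: r_u = (-4*sin(u), 4*cos(u), 0), r_v = (0, 0, 1). As functions of (u, v):
  E = r_u · r_u = 16,
  F = r_u · r_v = 0,
  G = r_v · r_v = 1.
Evaluating at (u, v) = (pi/6, -3): E = 16, F = 0, G = 1.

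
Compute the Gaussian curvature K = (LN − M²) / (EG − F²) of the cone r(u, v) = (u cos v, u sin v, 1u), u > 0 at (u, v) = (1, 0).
K = 0

Coefficients of the first fundamental form: E = 2, F = 0, G = u^2.
Coefficients of the second fundamental form: L = 0, M = 0, N = sqrt(2)*u^2/(2*Abs(u)).
Assemble K = (LN − M²)/(EG − F²) = 0. At (u, v) = (1, 0): K = 0.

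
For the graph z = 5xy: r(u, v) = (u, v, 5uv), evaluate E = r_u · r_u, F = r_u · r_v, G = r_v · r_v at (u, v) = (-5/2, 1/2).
E = 29/4;  F = -125/4;  G = 629/4

Partials: r_u = (1, 0, 5*v), r_v = (0, 1, 5*u). As functions of (u, v):
  E = r_u · r_u = 25*v^2 + 1,
  F = r_u · r_v = 25*u*v,
  G = r_v · r_v = 25*u^2 + 1.
Evaluating at (u, v) = (-5/2, 1/2): E = 29/4, F = -125/4, G = 629/4.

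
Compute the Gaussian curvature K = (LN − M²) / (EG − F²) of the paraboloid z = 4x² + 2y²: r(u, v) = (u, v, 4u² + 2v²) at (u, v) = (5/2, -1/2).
K = 32/164025

Coefficients of the first fundamental form: E = 64*u^2 + 1, F = 32*u*v, G = 16*v^2 + 1.
Coefficients of the second fundamental form: L = 8/sqrt(64*u^2 + 16*v^2 + 1), M = 0, N = 4/sqrt(64*u^2 + 16*v^2 + 1).
Assemble K = (LN − M²)/(EG − F²) = 32/(4096*u^4 + 2048*u^2*v^2 + 128*u^2 + 256*v^4 + 32*v^2 + 1). At (u, v) = (5/2, -1/2): K = 32/164025.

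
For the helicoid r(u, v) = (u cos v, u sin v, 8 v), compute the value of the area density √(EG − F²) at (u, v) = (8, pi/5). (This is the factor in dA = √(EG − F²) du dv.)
√(EG − F²)|_{(8, pi/5)} = 8*sqrt(2)

E = 1, F = 0, G = u^2 + 64, so EG − F² = u^2 + 64. Taking the positive square root: √(EG − F²) = sqrt(u^2 + 64). At (u, v) = (8, pi/5): 8*sqrt(2).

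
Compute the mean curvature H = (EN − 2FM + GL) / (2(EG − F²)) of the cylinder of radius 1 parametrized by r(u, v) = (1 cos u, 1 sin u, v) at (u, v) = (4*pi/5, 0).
H = -1/2

With E = 1, F = 0, G = 1, L = -1, M = 0, N = 0, assemble
  H = (EN − 2FM + GL) / (2(EG − F²)) = -1/2.
At (u, v) = (4*pi/5, 0): H = -1/2.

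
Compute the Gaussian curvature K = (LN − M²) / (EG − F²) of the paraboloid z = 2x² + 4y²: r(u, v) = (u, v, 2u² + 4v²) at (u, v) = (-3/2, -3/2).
K = 32/32761

Coefficients of the first fundamental form: E = 16*u^2 + 1, F = 32*u*v, G = 64*v^2 + 1.
Coefficients of the second fundamental form: L = 4/sqrt(16*u^2 + 64*v^2 + 1), M = 0, N = 8/sqrt(16*u^2 + 64*v^2 + 1).
Assemble K = (LN − M²)/(EG − F²) = 32/(256*u^4 + 2048*u^2*v^2 + 32*u^2 + 4096*v^4 + 128*v^2 + 1). At (u, v) = (-3/2, -3/2): K = 32/32761.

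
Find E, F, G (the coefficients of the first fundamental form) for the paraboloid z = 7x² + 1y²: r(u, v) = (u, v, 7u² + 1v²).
E = 196*u^2 + 1;  F = 28*u*v;  G = 4*v^2 + 1

Compute partials: r_u = (1, 0, 14*u), r_v = (0, 1, 2*v). Then
  E = r_u · r_u = 196*u^2 + 1,
  F = r_u · r_v = 28*u*v,
  G = r_v · r_v = 4*v^2 + 1.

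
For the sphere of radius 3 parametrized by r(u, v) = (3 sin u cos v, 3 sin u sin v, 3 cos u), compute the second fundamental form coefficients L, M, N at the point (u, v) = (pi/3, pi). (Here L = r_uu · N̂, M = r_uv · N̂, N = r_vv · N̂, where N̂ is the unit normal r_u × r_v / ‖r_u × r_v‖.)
L = -3;  M = 0;  N = -9/4

Compute the unit normal N̂(u, v) = (sin(u)^2*cos(v)/Abs(sin(u)), sin(u)^2*sin(v)/Abs(sin(u)), sin(2*u)/(2*Abs(sin(u)))), and the second partials r_uu, r_uv, r_vv. Take dot products:
  L(u, v) = r_uu · N̂ = -3*sin(u)/Abs(sin(u)),
  M(u, v) = r_uv · N̂ = 0,
  N(u, v) = r_vv · N̂ = -3*sin(u)^3/Abs(sin(u)).
Evaluating at (u, v) = (pi/3, pi):
  L = -3, M = 0, N = -9/4.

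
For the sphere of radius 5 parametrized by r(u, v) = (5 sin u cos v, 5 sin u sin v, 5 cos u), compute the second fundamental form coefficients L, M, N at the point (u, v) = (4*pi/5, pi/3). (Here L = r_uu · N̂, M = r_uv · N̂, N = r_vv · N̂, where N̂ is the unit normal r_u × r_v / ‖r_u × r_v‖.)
L = -5;  M = 0;  N = -25/8 + 5*sqrt(5)/8

Compute the unit normal N̂(u, v) = (sin(u)^2*cos(v)/Abs(sin(u)), sin(u)^2*sin(v)/Abs(sin(u)), sin(2*u)/(2*Abs(sin(u)))), and the second partials r_uu, r_uv, r_vv. Take dot products:
  L(u, v) = r_uu · N̂ = -5*sin(u)/Abs(sin(u)),
  M(u, v) = r_uv · N̂ = 0,
  N(u, v) = r_vv · N̂ = -5*sin(u)^3/Abs(sin(u)).
Evaluating at (u, v) = (4*pi/5, pi/3):
  L = -5, M = 0, N = -25/8 + 5*sqrt(5)/8.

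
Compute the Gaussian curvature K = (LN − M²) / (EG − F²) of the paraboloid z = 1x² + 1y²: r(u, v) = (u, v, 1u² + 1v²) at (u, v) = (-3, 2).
K = 4/2809

Coefficients of the first fundamental form: E = 4*u^2 + 1, F = 4*u*v, G = 4*v^2 + 1.
Coefficients of the second fundamental form: L = 2/sqrt(4*u^2 + 4*v^2 + 1), M = 0, N = 2/sqrt(4*u^2 + 4*v^2 + 1).
Assemble K = (LN − M²)/(EG − F²) = 4/(16*u^4 + 32*u^2*v^2 + 8*u^2 + 16*v^4 + 8*v^2 + 1). At (u, v) = (-3, 2): K = 4/2809.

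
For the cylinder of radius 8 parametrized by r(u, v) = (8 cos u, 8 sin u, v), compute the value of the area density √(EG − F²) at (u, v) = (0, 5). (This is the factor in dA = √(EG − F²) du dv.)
√(EG − F²)|_{(0, 5)} = 8

E = 64, F = 0, G = 1, so EG − F² = 64. Taking the positive square root: √(EG − F²) = 8. At (u, v) = (0, 5): 8.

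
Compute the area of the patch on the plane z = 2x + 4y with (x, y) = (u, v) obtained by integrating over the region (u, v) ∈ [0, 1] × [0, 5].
Area = 5*sqrt(21)

Area = ∫∫ √(EG − F²) du dv with √(EG − F²) = sqrt(21). Integrating over [0, 1] × [0, 5] gives 5*sqrt(21).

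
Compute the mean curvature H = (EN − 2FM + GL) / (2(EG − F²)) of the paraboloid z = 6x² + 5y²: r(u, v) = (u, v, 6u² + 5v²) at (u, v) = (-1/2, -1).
H = 791*sqrt(137)/18769

With E = 144*u^2 + 1, F = 120*u*v, G = 100*v^2 + 1, L = 12/sqrt(144*u^2 + 100*v^2 + 1), M = 0, N = 10/sqrt(144*u^2 + 100*v^2 + 1), assemble
  H = (EN − 2FM + GL) / (2(EG − F²)) = (720*u^2 + 600*v^2 + 11)/(144*u^2 + 100*v^2 + 1)^(3/2).
At (u, v) = (-1/2, -1): H = 791*sqrt(137)/18769.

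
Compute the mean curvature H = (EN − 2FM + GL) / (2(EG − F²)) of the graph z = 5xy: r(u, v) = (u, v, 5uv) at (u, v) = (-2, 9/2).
H = 9000*sqrt(2429)/5900041

With E = 25*v^2 + 1, F = 25*u*v, G = 25*u^2 + 1, L = 0, M = 5/sqrt(25*u^2 + 25*v^2 + 1), N = 0, assemble
  H = (EN − 2FM + GL) / (2(EG − F²)) = -125*u*v/(25*u^2 + 25*v^2 + 1)^(3/2).
At (u, v) = (-2, 9/2): H = 9000*sqrt(2429)/5900041.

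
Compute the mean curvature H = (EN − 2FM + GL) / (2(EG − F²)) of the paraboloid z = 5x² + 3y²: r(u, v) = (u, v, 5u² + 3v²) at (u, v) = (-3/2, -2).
H = 1403*sqrt(370)/136900

With E = 100*u^2 + 1, F = 60*u*v, G = 36*v^2 + 1, L = 10/sqrt(100*u^2 + 36*v^2 + 1), M = 0, N = 6/sqrt(100*u^2 + 36*v^2 + 1), assemble
  H = (EN − 2FM + GL) / (2(EG − F²)) = 4*(75*u^2 + 45*v^2 + 2)/(100*u^2 + 36*v^2 + 1)^(3/2).
At (u, v) = (-3/2, -2): H = 1403*sqrt(370)/136900.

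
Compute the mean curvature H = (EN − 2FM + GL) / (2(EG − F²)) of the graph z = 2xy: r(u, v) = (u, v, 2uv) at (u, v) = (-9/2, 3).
H = 27*sqrt(118)/3481

With E = 4*v^2 + 1, F = 4*u*v, G = 4*u^2 + 1, L = 0, M = 2/sqrt(4*u^2 + 4*v^2 + 1), N = 0, assemble
  H = (EN − 2FM + GL) / (2(EG − F²)) = -8*u*v/(4*u^2 + 4*v^2 + 1)^(3/2).
At (u, v) = (-9/2, 3): H = 27*sqrt(118)/3481.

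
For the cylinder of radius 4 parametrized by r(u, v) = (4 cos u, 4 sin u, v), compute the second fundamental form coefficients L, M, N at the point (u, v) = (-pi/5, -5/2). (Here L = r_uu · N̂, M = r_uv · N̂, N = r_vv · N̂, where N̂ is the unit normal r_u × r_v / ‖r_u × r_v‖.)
L = -4;  M = 0;  N = 0

Compute the unit normal N̂(u, v) = (cos(u), sin(u), 0), and the second partials r_uu, r_uv, r_vv. Take dot products:
  L(u, v) = r_uu · N̂ = -4,
  M(u, v) = r_uv · N̂ = 0,
  N(u, v) = r_vv · N̂ = 0.
Evaluating at (u, v) = (-pi/5, -5/2):
  L = -4, M = 0, N = 0.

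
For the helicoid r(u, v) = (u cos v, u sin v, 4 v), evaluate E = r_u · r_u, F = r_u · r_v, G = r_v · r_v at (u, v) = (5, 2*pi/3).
E = 1;  F = 0;  G = 41

Partials: r_u = (cos(v), sin(v), 0), r_v = (-u*sin(v), u*cos(v), 4). As functions of (u, v):
  E = r_u · r_u = 1,
  F = r_u · r_v = 0,
  G = r_v · r_v = u^2 + 16.
Evaluating at (u, v) = (5, 2*pi/3): E = 1, F = 0, G = 41.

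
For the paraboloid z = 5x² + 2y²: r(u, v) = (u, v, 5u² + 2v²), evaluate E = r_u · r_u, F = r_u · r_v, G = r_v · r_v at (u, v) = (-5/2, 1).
E = 626;  F = -100;  G = 17

Partials: r_u = (1, 0, 10*u), r_v = (0, 1, 4*v). As functions of (u, v):
  E = r_u · r_u = 100*u^2 + 1,
  F = r_u · r_v = 40*u*v,
  G = r_v · r_v = 16*v^2 + 1.
Evaluating at (u, v) = (-5/2, 1): E = 626, F = -100, G = 17.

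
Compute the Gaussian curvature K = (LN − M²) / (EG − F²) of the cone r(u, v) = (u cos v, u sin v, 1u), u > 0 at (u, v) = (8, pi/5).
K = 0

Coefficients of the first fundamental form: E = 2, F = 0, G = u^2.
Coefficients of the second fundamental form: L = 0, M = 0, N = sqrt(2)*u^2/(2*Abs(u)).
Assemble K = (LN − M²)/(EG − F²) = 0. At (u, v) = (8, pi/5): K = 0.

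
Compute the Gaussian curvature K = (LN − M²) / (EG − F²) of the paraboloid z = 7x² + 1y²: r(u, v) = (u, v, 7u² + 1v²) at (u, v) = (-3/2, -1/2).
K = 28/196249

Coefficients of the first fundamental form: E = 196*u^2 + 1, F = 28*u*v, G = 4*v^2 + 1.
Coefficients of the second fundamental form: L = 14/sqrt(196*u^2 + 4*v^2 + 1), M = 0, N = 2/sqrt(196*u^2 + 4*v^2 + 1).
Assemble K = (LN − M²)/(EG − F²) = 28/(38416*u^4 + 1568*u^2*v^2 + 392*u^2 + 16*v^4 + 8*v^2 + 1). At (u, v) = (-3/2, -1/2): K = 28/196249.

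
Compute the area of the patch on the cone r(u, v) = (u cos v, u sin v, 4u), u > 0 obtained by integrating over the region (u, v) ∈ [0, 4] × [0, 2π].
Area = 16*sqrt(17)*pi

Area = ∫∫ √(EG − F²) du dv with √(EG − F²) = sqrt(17)*Abs(u). Integrating over [0, 4] × [0, 2π] gives 16*sqrt(17)*pi.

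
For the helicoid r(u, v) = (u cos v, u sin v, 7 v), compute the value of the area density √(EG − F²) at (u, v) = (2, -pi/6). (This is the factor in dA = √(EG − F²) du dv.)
√(EG − F²)|_{(2, -pi/6)} = sqrt(53)

E = 1, F = 0, G = u^2 + 49, so EG − F² = u^2 + 49. Taking the positive square root: √(EG − F²) = sqrt(u^2 + 49). At (u, v) = (2, -pi/6): sqrt(53).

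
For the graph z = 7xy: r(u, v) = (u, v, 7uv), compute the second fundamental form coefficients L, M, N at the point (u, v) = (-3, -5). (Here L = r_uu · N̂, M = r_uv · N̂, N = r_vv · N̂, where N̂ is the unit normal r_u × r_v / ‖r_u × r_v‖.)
L = 0;  M = 7*sqrt(1667)/1667;  N = 0

Compute the unit normal N̂(u, v) = (-7*v/sqrt(49*u^2 + 49*v^2 + 1), -7*u/sqrt(49*u^2 + 49*v^2 + 1), 1/sqrt(49*u^2 + 49*v^2 + 1)), and the second partials r_uu, r_uv, r_vv. Take dot products:
  L(u, v) = r_uu · N̂ = 0,
  M(u, v) = r_uv · N̂ = 7/sqrt(49*u^2 + 49*v^2 + 1),
  N(u, v) = r_vv · N̂ = 0.
Evaluating at (u, v) = (-3, -5):
  L = 0, M = 7*sqrt(1667)/1667, N = 0.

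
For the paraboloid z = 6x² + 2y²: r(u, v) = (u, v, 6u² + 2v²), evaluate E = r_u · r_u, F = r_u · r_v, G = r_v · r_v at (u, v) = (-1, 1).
E = 145;  F = -48;  G = 17

Partials: r_u = (1, 0, 12*u), r_v = (0, 1, 4*v). As functions of (u, v):
  E = r_u · r_u = 144*u^2 + 1,
  F = r_u · r_v = 48*u*v,
  G = r_v · r_v = 16*v^2 + 1.
Evaluating at (u, v) = (-1, 1): E = 145, F = -48, G = 17.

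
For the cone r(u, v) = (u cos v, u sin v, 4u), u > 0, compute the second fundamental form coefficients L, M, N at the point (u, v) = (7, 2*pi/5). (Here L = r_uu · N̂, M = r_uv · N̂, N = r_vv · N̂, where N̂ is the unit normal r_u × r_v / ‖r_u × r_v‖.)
L = 0;  M = 0;  N = 28*sqrt(17)/17

Compute the unit normal N̂(u, v) = (-4*sqrt(17)*u*cos(v)/(17*Abs(u)), -4*sqrt(17)*u*sin(v)/(17*Abs(u)), sqrt(17)*u/(17*Abs(u))), and the second partials r_uu, r_uv, r_vv. Take dot products:
  L(u, v) = r_uu · N̂ = 0,
  M(u, v) = r_uv · N̂ = 0,
  N(u, v) = r_vv · N̂ = 4*sqrt(17)*u^2/(17*Abs(u)).
Evaluating at (u, v) = (7, 2*pi/5):
  L = 0, M = 0, N = 28*sqrt(17)/17.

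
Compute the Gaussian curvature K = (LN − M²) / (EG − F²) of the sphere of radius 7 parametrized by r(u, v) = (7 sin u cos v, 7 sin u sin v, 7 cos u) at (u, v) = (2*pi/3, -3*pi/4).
K = 1/49

Coefficients of the first fundamental form: E = 49, F = 0, G = 49*sin(u)^2.
Coefficients of the second fundamental form: L = -7*sin(u)/Abs(sin(u)), M = 0, N = -7*sin(u)^3/Abs(sin(u)).
Assemble K = (LN − M²)/(EG − F²) = 1/49. At (u, v) = (2*pi/3, -3*pi/4): K = 1/49.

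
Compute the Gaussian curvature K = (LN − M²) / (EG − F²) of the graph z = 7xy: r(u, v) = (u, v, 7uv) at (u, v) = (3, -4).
K = -49/1503076

Coefficients of the first fundamental form: E = 49*v^2 + 1, F = 49*u*v, G = 49*u^2 + 1.
Coefficients of the second fundamental form: L = 0, M = 7/sqrt(49*u^2 + 49*v^2 + 1), N = 0.
Assemble K = (LN − M²)/(EG − F²) = -49/(2401*u^4 + 4802*u^2*v^2 + 98*u^2 + 2401*v^4 + 98*v^2 + 1). At (u, v) = (3, -4): K = -49/1503076.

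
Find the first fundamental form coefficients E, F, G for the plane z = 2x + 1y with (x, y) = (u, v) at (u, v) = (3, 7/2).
E = 5;  F = 2;  G = 2

Partials: r_u = (1, 0, 2), r_v = (0, 1, 1). As functions of (u, v):
  E = r_u · r_u = 5,
  F = r_u · r_v = 2,
  G = r_v · r_v = 2.
Evaluating at (u, v) = (3, 7/2): E = 5, F = 2, G = 2.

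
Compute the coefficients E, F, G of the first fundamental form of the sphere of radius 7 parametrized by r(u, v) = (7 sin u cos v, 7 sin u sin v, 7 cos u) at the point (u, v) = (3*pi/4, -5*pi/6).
E = 49;  F = 0;  G = 49/2

Partials: r_u = (7*cos(u)*cos(v), 7*sin(v)*cos(u), -7*sin(u)), r_v = (-7*sin(u)*sin(v), 7*sin(u)*cos(v), 0). As functions of (u, v):
  E = r_u · r_u = 49,
  F = r_u · r_v = 0,
  G = r_v · r_v = 49*sin(u)^2.
Evaluating at (u, v) = (3*pi/4, -5*pi/6): E = 49, F = 0, G = 49/2.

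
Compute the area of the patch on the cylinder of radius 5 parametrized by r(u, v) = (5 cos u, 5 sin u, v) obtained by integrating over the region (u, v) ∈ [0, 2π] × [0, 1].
Area = 10*pi

Area = ∫∫ √(EG − F²) du dv with √(EG − F²) = 5. Integrating over [0, 2π] × [0, 1] gives 10*pi.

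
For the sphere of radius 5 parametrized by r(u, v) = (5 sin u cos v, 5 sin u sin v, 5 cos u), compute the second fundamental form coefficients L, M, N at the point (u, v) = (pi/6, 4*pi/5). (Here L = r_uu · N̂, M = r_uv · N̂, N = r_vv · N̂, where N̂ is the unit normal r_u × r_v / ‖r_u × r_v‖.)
L = -5;  M = 0;  N = -5/4

Compute the unit normal N̂(u, v) = (sin(u)^2*cos(v)/Abs(sin(u)), sin(u)^2*sin(v)/Abs(sin(u)), sin(2*u)/(2*Abs(sin(u)))), and the second partials r_uu, r_uv, r_vv. Take dot products:
  L(u, v) = r_uu · N̂ = -5*sin(u)/Abs(sin(u)),
  M(u, v) = r_uv · N̂ = 0,
  N(u, v) = r_vv · N̂ = -5*sin(u)^3/Abs(sin(u)).
Evaluating at (u, v) = (pi/6, 4*pi/5):
  L = -5, M = 0, N = -5/4.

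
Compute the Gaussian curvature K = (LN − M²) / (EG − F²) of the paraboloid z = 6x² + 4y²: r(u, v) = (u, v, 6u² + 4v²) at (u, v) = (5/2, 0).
K = 96/811801

Coefficients of the first fundamental form: E = 144*u^2 + 1, F = 96*u*v, G = 64*v^2 + 1.
Coefficients of the second fundamental form: L = 12/sqrt(144*u^2 + 64*v^2 + 1), M = 0, N = 8/sqrt(144*u^2 + 64*v^2 + 1).
Assemble K = (LN − M²)/(EG − F²) = 96/(20736*u^4 + 18432*u^2*v^2 + 288*u^2 + 4096*v^4 + 128*v^2 + 1). At (u, v) = (5/2, 0): K = 96/811801.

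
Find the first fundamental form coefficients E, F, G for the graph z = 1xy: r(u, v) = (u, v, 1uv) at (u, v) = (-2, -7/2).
E = 53/4;  F = 7;  G = 5

Partials: r_u = (1, 0, v), r_v = (0, 1, u). As functions of (u, v):
  E = r_u · r_u = v^2 + 1,
  F = r_u · r_v = u*v,
  G = r_v · r_v = u^2 + 1.
Evaluating at (u, v) = (-2, -7/2): E = 53/4, F = 7, G = 5.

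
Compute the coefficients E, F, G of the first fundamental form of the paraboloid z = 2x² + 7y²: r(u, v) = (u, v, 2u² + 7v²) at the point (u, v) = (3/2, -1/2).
E = 37;  F = -42;  G = 50

Partials: r_u = (1, 0, 4*u), r_v = (0, 1, 14*v). As functions of (u, v):
  E = r_u · r_u = 16*u^2 + 1,
  F = r_u · r_v = 56*u*v,
  G = r_v · r_v = 196*v^2 + 1.
Evaluating at (u, v) = (3/2, -1/2): E = 37, F = -42, G = 50.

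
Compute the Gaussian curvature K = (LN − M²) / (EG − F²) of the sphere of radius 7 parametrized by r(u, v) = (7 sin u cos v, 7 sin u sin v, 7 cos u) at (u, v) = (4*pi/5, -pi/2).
K = 1/49

Coefficients of the first fundamental form: E = 49, F = 0, G = 49*sin(u)^2.
Coefficients of the second fundamental form: L = -7*sin(u)/Abs(sin(u)), M = 0, N = -7*sin(u)^3/Abs(sin(u)).
Assemble K = (LN − M²)/(EG − F²) = 1/49. At (u, v) = (4*pi/5, -pi/2): K = 1/49.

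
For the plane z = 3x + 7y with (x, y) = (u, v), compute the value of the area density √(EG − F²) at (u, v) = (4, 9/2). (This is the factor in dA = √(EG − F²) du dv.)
√(EG − F²)|_{(4, 9/2)} = sqrt(59)

E = 10, F = 21, G = 50, so EG − F² = 59. Taking the positive square root: √(EG − F²) = sqrt(59). At (u, v) = (4, 9/2): sqrt(59).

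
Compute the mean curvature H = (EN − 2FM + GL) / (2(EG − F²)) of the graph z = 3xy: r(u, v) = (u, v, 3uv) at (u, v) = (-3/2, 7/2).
H = 567*sqrt(526)/138338

With E = 9*v^2 + 1, F = 9*u*v, G = 9*u^2 + 1, L = 0, M = 3/sqrt(9*u^2 + 9*v^2 + 1), N = 0, assemble
  H = (EN − 2FM + GL) / (2(EG − F²)) = -27*u*v/(9*u^2 + 9*v^2 + 1)^(3/2).
At (u, v) = (-3/2, 7/2): H = 567*sqrt(526)/138338.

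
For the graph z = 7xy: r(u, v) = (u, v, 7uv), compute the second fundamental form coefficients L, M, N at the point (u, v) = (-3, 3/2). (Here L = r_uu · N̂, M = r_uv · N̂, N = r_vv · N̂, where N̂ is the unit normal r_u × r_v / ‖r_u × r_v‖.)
L = 0;  M = 14/47;  N = 0

Compute the unit normal N̂(u, v) = (-7*v/sqrt(49*u^2 + 49*v^2 + 1), -7*u/sqrt(49*u^2 + 49*v^2 + 1), 1/sqrt(49*u^2 + 49*v^2 + 1)), and the second partials r_uu, r_uv, r_vv. Take dot products:
  L(u, v) = r_uu · N̂ = 0,
  M(u, v) = r_uv · N̂ = 7/sqrt(49*u^2 + 49*v^2 + 1),
  N(u, v) = r_vv · N̂ = 0.
Evaluating at (u, v) = (-3, 3/2):
  L = 0, M = 14/47, N = 0.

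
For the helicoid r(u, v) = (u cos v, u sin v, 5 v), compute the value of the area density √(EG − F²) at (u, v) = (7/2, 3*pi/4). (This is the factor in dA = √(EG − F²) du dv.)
√(EG − F²)|_{(7/2, 3*pi/4)} = sqrt(149)/2

E = 1, F = 0, G = u^2 + 25, so EG − F² = u^2 + 25. Taking the positive square root: √(EG − F²) = sqrt(u^2 + 25). At (u, v) = (7/2, 3*pi/4): sqrt(149)/2.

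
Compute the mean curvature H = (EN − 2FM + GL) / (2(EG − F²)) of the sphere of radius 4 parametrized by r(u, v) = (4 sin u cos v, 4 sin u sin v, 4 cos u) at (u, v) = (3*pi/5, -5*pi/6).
H = -1/4

With E = 16, F = 0, G = 16*sin(u)^2, L = -4*sin(u)/Abs(sin(u)), M = 0, N = -4*sin(u)^3/Abs(sin(u)), assemble
  H = (EN − 2FM + GL) / (2(EG − F²)) = -sin(u)/(4*Abs(sin(u))).
At (u, v) = (3*pi/5, -5*pi/6): H = -1/4.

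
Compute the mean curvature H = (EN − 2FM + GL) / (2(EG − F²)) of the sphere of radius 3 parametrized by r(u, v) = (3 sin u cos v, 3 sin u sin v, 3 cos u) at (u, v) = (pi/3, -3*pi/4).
H = -1/3

With E = 9, F = 0, G = 9*sin(u)^2, L = -3*sin(u)/Abs(sin(u)), M = 0, N = -3*sin(u)^3/Abs(sin(u)), assemble
  H = (EN − 2FM + GL) / (2(EG − F²)) = -sin(u)/(3*Abs(sin(u))).
At (u, v) = (pi/3, -3*pi/4): H = -1/3.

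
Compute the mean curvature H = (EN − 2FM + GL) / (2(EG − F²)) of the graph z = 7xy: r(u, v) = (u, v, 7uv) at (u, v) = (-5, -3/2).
H = -4116*sqrt(5345)/5713805

With E = 49*v^2 + 1, F = 49*u*v, G = 49*u^2 + 1, L = 0, M = 7/sqrt(49*u^2 + 49*v^2 + 1), N = 0, assemble
  H = (EN − 2FM + GL) / (2(EG − F²)) = -343*u*v/(49*u^2 + 49*v^2 + 1)^(3/2).
At (u, v) = (-5, -3/2): H = -4116*sqrt(5345)/5713805.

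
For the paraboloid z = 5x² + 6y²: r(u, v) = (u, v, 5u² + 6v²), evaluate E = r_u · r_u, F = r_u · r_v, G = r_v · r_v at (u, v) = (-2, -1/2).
E = 401;  F = 120;  G = 37

Partials: r_u = (1, 0, 10*u), r_v = (0, 1, 12*v). As functions of (u, v):
  E = r_u · r_u = 100*u^2 + 1,
  F = r_u · r_v = 120*u*v,
  G = r_v · r_v = 144*v^2 + 1.
Evaluating at (u, v) = (-2, -1/2): E = 401, F = 120, G = 37.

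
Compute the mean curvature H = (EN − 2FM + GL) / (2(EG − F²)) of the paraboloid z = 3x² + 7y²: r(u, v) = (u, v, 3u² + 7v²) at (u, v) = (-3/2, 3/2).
H = 1900*sqrt(523)/273529

With E = 36*u^2 + 1, F = 84*u*v, G = 196*v^2 + 1, L = 6/sqrt(36*u^2 + 196*v^2 + 1), M = 0, N = 14/sqrt(36*u^2 + 196*v^2 + 1), assemble
  H = (EN − 2FM + GL) / (2(EG − F²)) = 2*(126*u^2 + 294*v^2 + 5)/(36*u^2 + 196*v^2 + 1)^(3/2).
At (u, v) = (-3/2, 3/2): H = 1900*sqrt(523)/273529.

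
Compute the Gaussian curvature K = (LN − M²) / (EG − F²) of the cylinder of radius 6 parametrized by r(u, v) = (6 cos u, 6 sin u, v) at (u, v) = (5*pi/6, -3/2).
K = 0

Coefficients of the first fundamental form: E = 36, F = 0, G = 1.
Coefficients of the second fundamental form: L = -6, M = 0, N = 0.
Assemble K = (LN − M²)/(EG − F²) = 0. At (u, v) = (5*pi/6, -3/2): K = 0.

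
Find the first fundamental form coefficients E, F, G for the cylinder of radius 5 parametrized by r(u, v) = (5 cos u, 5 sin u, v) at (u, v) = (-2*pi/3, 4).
E = 25;  F = 0;  G = 1

Partials: r_u = (-5*sin(u), 5*cos(u), 0), r_v = (0, 0, 1). As functions of (u, v):
  E = r_u · r_u = 25,
  F = r_u · r_v = 0,
  G = r_v · r_v = 1.
Evaluating at (u, v) = (-2*pi/3, 4): E = 25, F = 0, G = 1.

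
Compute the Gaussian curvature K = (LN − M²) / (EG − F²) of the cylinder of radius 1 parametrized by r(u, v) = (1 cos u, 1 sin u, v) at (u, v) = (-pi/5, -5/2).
K = 0

Coefficients of the first fundamental form: E = 1, F = 0, G = 1.
Coefficients of the second fundamental form: L = -1, M = 0, N = 0.
Assemble K = (LN − M²)/(EG − F²) = 0. At (u, v) = (-pi/5, -5/2): K = 0.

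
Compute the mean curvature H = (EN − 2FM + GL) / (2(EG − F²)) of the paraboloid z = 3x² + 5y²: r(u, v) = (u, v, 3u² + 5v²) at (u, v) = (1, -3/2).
H = 863*sqrt(262)/68644

With E = 36*u^2 + 1, F = 60*u*v, G = 100*v^2 + 1, L = 6/sqrt(36*u^2 + 100*v^2 + 1), M = 0, N = 10/sqrt(36*u^2 + 100*v^2 + 1), assemble
  H = (EN − 2FM + GL) / (2(EG − F²)) = 4*(45*u^2 + 75*v^2 + 2)/(36*u^2 + 100*v^2 + 1)^(3/2).
At (u, v) = (1, -3/2): H = 863*sqrt(262)/68644.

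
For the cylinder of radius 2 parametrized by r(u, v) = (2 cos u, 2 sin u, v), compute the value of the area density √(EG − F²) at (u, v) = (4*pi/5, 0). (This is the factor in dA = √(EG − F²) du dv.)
√(EG − F²)|_{(4*pi/5, 0)} = 2

E = 4, F = 0, G = 1, so EG − F² = 4. Taking the positive square root: √(EG − F²) = 2. At (u, v) = (4*pi/5, 0): 2.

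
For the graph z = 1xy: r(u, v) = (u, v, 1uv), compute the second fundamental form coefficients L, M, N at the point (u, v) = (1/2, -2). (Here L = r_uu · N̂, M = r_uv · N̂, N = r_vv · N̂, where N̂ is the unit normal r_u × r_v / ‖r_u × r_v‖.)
L = 0;  M = 2*sqrt(21)/21;  N = 0

Compute the unit normal N̂(u, v) = (-v/sqrt(u^2 + v^2 + 1), -u/sqrt(u^2 + v^2 + 1), 1/sqrt(u^2 + v^2 + 1)), and the second partials r_uu, r_uv, r_vv. Take dot products:
  L(u, v) = r_uu · N̂ = 0,
  M(u, v) = r_uv · N̂ = 1/sqrt(u^2 + v^2 + 1),
  N(u, v) = r_vv · N̂ = 0.
Evaluating at (u, v) = (1/2, -2):
  L = 0, M = 2*sqrt(21)/21, N = 0.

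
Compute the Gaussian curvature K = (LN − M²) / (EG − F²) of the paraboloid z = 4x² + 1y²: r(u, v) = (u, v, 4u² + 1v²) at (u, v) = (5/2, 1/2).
K = 4/40401

Coefficients of the first fundamental form: E = 64*u^2 + 1, F = 16*u*v, G = 4*v^2 + 1.
Coefficients of the second fundamental form: L = 8/sqrt(64*u^2 + 4*v^2 + 1), M = 0, N = 2/sqrt(64*u^2 + 4*v^2 + 1).
Assemble K = (LN − M²)/(EG − F²) = 16/(4096*u^4 + 512*u^2*v^2 + 128*u^2 + 16*v^4 + 8*v^2 + 1). At (u, v) = (5/2, 1/2): K = 4/40401.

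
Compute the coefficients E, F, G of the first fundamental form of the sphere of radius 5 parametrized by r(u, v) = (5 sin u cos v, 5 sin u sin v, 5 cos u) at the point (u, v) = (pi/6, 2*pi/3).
E = 25;  F = 0;  G = 25/4

Partials: r_u = (5*cos(u)*cos(v), 5*sin(v)*cos(u), -5*sin(u)), r_v = (-5*sin(u)*sin(v), 5*sin(u)*cos(v), 0). As functions of (u, v):
  E = r_u · r_u = 25,
  F = r_u · r_v = 0,
  G = r_v · r_v = 25*sin(u)^2.
Evaluating at (u, v) = (pi/6, 2*pi/3): E = 25, F = 0, G = 25/4.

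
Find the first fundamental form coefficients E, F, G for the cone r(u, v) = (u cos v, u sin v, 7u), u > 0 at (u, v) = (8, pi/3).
E = 50;  F = 0;  G = 64

Partials: r_u = (cos(v), sin(v), 7), r_v = (-u*sin(v), u*cos(v), 0). As functions of (u, v):
  E = r_u · r_u = 50,
  F = r_u · r_v = 0,
  G = r_v · r_v = u^2.
Evaluating at (u, v) = (8, pi/3): E = 50, F = 0, G = 64.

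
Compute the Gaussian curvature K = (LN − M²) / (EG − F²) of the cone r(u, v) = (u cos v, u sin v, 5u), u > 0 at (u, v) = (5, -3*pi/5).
K = 0

Coefficients of the first fundamental form: E = 26, F = 0, G = u^2.
Coefficients of the second fundamental form: L = 0, M = 0, N = 5*sqrt(26)*u^2/(26*Abs(u)).
Assemble K = (LN − M²)/(EG − F²) = 0. At (u, v) = (5, -3*pi/5): K = 0.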